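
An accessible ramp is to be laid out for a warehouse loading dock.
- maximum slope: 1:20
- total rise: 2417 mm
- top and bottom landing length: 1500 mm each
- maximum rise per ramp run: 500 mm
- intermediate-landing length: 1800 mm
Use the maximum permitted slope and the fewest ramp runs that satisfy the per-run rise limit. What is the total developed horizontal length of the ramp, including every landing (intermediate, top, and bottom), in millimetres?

58540 mm

2417 / 500 = 4.834 → round up to 5 ramp runs. That means 4 intermediate landings.
Horizontal run for 2417 mm of rise at 1:20 is 2417 × 20 = 48340 mm.
4 intermediate landings contribute 4 × 1800 = 7200 mm.
Top and bottom landings: 2 × 1500 = 3000 mm.
Total = 48340 + 7200 + 3000 = 58540 mm.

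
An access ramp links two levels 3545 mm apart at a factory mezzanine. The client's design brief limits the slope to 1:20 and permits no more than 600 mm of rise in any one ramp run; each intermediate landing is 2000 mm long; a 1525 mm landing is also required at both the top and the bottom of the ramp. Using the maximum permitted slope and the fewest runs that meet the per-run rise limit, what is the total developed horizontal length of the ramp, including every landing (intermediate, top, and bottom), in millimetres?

3545 / 600 = 5.91, so 6 ramp runs are needed. That means 5 intermediate landings.
Ramp run (horizontal) at 1:20: 3545 × 20 = 70900 mm.
5 intermediate landings contribute 5 × 2000 = 10000 mm.
Top and bottom landings: 2 × 1525 = 3050 mm.
Total = 70900 + 10000 + 3050 = 83950 mm.

83950 mm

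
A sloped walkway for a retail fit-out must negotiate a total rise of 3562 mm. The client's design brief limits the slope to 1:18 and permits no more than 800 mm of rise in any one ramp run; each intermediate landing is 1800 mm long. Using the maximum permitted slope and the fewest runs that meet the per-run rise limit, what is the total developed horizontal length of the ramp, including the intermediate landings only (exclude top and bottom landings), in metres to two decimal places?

71.32 m

⌈3562/800⌉ = 5 ramp runs. That means 4 intermediate landings.
Horizontal run for 3562 mm of rise at 1:18 is 3562 × 18 = 64116 mm.
Intermediate landings: 4 × 1800 = 7200 mm.
Developed length = 64116 + 7200 = 71316 mm.
= 71.32 m.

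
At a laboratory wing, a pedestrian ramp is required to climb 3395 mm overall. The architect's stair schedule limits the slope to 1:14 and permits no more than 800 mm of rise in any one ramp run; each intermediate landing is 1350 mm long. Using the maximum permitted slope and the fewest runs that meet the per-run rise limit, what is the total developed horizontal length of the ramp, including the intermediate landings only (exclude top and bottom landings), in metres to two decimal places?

⌈3395/800⌉ = 5 ramp runs. That means 4 intermediate landings.
Ramp run (horizontal) at 1:14: 3395 × 14 = 47530 mm.
Intermediate landings: 4 × 1350 = 5400 mm.
Developed length = 47530 + 5400 = 52930 mm.
= 52.93 m.

52.93 m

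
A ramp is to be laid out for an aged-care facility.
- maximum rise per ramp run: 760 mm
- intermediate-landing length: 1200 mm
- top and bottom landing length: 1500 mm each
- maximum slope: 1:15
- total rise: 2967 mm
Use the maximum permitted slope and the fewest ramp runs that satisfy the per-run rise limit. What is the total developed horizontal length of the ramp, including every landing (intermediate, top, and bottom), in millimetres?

⌈2967/760⌉ = 4 ramp runs. That means 3 intermediate landings.
Horizontal run for 2967 mm of rise at 1:15 is 2967 × 15 = 44505 mm.
3 intermediate landings contribute 3 × 1200 = 3600 mm.
Top and bottom landings: 2 × 1500 = 3000 mm.
Total = 44505 + 3600 + 3000 = 51105 mm.

51105 mm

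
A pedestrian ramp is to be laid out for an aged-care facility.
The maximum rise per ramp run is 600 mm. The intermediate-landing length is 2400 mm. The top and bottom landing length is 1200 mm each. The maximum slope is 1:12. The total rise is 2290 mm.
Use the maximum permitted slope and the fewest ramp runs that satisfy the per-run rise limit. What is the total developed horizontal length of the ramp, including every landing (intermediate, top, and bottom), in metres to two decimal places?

2290 / 600 = 3.82, so 4 ramp runs are needed. That means 3 intermediate landings.
Horizontal run for 2290 mm of rise at 1:12 is 2290 × 12 = 27480 mm.
Intermediate landings: 3 × 2400 = 7200 mm.
Top and bottom landings: 2 × 1200 = 2400 mm.
Total = 27480 + 7200 + 2400 = 37080 mm.
= 37.08 m.

37.08 m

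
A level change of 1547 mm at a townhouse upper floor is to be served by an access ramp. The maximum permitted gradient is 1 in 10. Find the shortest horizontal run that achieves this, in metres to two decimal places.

15.47 m

Run = rise × 10 = 1547 × 10 = 15470 mm.
15470 mm = 15.47 m.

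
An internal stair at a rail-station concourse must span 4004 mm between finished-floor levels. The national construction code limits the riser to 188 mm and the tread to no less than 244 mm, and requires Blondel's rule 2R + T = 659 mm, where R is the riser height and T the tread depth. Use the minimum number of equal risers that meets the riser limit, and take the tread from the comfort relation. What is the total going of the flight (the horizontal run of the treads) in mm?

⌈4004/188⌉ = 22 risers.
R = 4004 ÷ 22 = 182 mm.
Tread T = 659 − 2 × 182 = 295 mm (≥ 244 mm).
22 risers give 21 treads; going = 21 × 295 = 6195 mm.

6195 mm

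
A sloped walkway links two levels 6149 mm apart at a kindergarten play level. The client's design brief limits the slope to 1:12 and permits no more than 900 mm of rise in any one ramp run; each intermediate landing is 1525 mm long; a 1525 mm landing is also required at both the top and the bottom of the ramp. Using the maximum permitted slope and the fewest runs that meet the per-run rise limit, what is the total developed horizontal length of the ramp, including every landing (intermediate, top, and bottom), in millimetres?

⌈6149/900⌉ = 7 ramp runs. That means 6 intermediate landings.
Horizontal run for 6149 mm of rise at 1:12 is 6149 × 12 = 73788 mm.
Intermediate landings: 6 × 1525 = 9150 mm.
Top and bottom landings: 2 × 1525 = 3050 mm.
Total = 73788 + 9150 + 3050 = 85988 mm.

85988 mm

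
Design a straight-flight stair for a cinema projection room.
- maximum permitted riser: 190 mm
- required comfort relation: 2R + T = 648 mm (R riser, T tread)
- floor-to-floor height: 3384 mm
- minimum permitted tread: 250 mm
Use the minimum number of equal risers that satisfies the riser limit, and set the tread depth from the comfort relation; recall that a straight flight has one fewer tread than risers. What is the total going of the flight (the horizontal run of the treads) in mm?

4624 mm

3384 / 190 = 17.81, so 18 risers are needed.
Each riser is 3384/18 = 188 mm (≤ 190 mm).
From 2R + T = 648: T = 648 − 376 = 272 mm.
18 risers give 17 treads; going = 17 × 272 = 4624 mm.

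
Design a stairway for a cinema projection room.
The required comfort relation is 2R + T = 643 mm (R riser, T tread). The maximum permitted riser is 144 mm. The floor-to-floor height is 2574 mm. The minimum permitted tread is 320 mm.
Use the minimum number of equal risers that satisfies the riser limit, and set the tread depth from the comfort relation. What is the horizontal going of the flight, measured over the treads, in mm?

At most 144 each: 2574/144 = 17.88, giving 18 risers.
R = 2574 ÷ 18 = 143 mm.
T = 643 − 2·143 = 357 mm, which satisfies the 320 mm minimum.
Going = (18 − 1) × 357 = 6069 mm.

6069 mm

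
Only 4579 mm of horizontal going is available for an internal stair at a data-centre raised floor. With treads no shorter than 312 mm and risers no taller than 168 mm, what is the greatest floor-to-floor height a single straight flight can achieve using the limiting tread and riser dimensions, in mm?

2520 mm

Treads that fit: ⌊4579 / 312⌋ = 14.
Risers = treads + 1 = 15.
Maximum height = 15 × 168 = 2520 mm.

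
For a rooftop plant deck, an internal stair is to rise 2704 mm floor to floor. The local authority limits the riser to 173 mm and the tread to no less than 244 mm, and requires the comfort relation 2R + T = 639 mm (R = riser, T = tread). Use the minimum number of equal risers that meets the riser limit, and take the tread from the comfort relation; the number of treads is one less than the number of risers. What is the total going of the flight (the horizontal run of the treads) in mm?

⌈2704/173⌉ = 16 risers.
Each riser is 2704/16 = 169 mm (≤ 173 mm).
Tread T = 639 − 2 × 169 = 301 mm (≥ 244 mm).
Treads = 16 − 1 = 15; going = 15 × 301 = 4515 mm.

4515 mm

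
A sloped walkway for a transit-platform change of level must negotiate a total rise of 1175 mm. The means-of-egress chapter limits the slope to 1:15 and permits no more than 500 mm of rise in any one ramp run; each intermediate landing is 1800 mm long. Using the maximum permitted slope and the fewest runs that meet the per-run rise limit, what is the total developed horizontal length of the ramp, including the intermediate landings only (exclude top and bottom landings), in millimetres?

1175 / 500 = 2.35, so 3 ramp runs are needed. That means 2 intermediate landings.
Horizontal run for 1175 mm of rise at 1:15 is 1175 × 15 = 17625 mm.
Intermediate landings: 2 × 1800 = 3600 mm.
Developed length = 17625 + 3600 = 21225 mm.

21225 mm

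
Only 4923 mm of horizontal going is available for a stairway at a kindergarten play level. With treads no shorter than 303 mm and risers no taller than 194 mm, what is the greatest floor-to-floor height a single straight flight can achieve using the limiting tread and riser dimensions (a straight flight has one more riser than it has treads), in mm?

Treads that fit: ⌊4923 / 303⌋ = 16.
Risers = treads + 1 = 17.
Maximum height = 17 × 194 = 3298 mm.

3298 mm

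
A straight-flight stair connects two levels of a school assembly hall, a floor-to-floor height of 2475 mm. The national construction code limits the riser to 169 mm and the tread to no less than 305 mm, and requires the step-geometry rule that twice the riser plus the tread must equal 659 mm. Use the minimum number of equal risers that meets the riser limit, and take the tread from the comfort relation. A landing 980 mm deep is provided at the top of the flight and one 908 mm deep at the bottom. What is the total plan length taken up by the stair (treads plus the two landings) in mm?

6494 mm

2475 / 169 = 14.645 → round up to 15 risers.
R = 2475 ÷ 15 = 165 mm.
Tread T = 659 − 2 × 165 = 329 mm (≥ 305 mm).
Going = (15 − 1) × 329 = 4606 mm.
Enclosure = 4606 + 980 + 908 = 6494 mm.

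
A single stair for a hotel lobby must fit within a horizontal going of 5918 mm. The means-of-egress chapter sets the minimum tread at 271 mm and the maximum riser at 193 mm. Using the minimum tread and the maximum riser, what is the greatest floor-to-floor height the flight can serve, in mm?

5918 / 271 = 21.84, so 21 treads fit.
Risers = treads + 1 = 22.
Maximum height = 22 × 193 = 4246 mm.

4246 mm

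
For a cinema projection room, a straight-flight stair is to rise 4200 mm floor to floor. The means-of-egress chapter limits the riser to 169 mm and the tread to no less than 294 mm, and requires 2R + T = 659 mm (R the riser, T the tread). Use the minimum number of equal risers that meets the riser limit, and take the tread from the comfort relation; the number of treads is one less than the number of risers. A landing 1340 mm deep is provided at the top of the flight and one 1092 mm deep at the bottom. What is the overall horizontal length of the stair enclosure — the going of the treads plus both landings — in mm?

4200 / 169 = 24.85, so 25 risers are needed.
R = 4200 ÷ 25 = 168 mm.
T = 659 − 2·168 = 323 mm, which satisfies the 294 mm minimum.
Going = (25 − 1) × 323 = 7752 mm.
Enclosure = 7752 + 1340 + 1092 = 10184 mm.

10184 mm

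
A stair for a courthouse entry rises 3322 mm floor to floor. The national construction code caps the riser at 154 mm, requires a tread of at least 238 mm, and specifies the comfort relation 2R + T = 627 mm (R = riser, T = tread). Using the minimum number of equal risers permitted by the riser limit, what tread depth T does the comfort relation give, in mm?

At most 154 each: 3322/154 = 21.57, giving 22 risers.
Riser R = 3322 / 22 = 151 mm, within the 154 mm limit.
From 2R + T = 627: T = 627 − 302 = 325 mm.

325 mm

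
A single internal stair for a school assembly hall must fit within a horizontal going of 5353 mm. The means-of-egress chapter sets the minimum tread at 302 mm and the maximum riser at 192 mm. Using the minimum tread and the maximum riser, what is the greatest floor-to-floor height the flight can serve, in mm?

3456 mm

5353 / 302 = 17.73, so 17 treads fit.
Risers = treads + 1 = 18.
Maximum height = 18 × 192 = 3456 mm.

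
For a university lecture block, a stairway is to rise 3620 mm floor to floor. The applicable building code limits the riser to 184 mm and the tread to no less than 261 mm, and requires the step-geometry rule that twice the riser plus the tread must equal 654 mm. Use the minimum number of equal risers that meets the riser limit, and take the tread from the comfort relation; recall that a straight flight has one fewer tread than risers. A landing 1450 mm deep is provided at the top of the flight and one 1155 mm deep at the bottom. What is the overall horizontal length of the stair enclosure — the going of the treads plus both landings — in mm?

8153 mm

At most 184 each: 3620/184 = 19.67, giving 20 risers.
R = 3620 ÷ 20 = 181 mm.
T = 654 − 2·181 = 292 mm, which satisfies the 261 mm minimum.
Treads = 20 − 1 = 19; going = 19 × 292 = 5548 mm.
Add landings: 5548 + 1450 + 1155 = 8153 mm.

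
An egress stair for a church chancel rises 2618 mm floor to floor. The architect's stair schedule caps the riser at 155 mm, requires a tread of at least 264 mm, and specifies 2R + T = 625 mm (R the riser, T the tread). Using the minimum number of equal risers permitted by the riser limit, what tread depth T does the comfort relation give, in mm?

2618 / 155 = 16.89, so 17 risers are needed.
R = 2618 ÷ 17 = 154 mm.
T = 625 − 2·154 = 317 mm, which satisfies the 264 mm minimum.

317 mm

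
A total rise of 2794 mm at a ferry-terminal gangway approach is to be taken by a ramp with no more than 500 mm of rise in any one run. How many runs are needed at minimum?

6 runs

⌈2794/500⌉ = 6 ramp runs.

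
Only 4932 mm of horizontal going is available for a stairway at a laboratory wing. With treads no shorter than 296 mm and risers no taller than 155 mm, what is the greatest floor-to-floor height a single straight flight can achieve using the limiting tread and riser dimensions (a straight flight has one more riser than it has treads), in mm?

4932 / 296 = 16.66, so 16 treads fit.
Risers = treads + 1 = 17.
Maximum height = 17 × 155 = 2635 mm.

2635 mm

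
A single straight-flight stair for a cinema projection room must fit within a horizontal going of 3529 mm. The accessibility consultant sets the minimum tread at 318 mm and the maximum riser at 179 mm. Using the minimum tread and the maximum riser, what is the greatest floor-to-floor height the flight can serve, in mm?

2148 mm

3529 / 318 = 11.10, so 11 treads fit.
Risers = treads + 1 = 12.
Maximum height = 12 × 179 = 2148 mm.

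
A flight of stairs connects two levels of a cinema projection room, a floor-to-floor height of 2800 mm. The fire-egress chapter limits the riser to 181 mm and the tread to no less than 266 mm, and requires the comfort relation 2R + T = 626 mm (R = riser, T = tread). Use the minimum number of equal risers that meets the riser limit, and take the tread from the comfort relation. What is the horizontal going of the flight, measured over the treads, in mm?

4140 mm

2800 / 181 = 15.470 → round up to 16 risers.
Each riser is 2800/16 = 175 mm (≤ 181 mm).
From 2R + T = 626: T = 626 − 350 = 276 mm.
16 risers give 15 treads; going = 15 × 276 = 4140 mm.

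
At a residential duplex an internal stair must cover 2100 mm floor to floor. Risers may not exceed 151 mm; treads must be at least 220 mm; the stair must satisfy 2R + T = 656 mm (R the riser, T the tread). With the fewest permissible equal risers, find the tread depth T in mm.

356 mm

2100 / 151 = 13.907 → round up to 14 risers.
Riser R = 2100 / 14 = 150 mm, within the 151 mm limit.
Tread T = 656 − 2 × 150 = 356 mm (≥ 220 mm).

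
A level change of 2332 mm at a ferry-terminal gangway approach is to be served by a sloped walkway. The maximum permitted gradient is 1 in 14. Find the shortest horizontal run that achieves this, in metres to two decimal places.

32.65 m

Run = rise × 14 = 2332 × 14 = 32648 mm.
32648 mm = 32.65 m.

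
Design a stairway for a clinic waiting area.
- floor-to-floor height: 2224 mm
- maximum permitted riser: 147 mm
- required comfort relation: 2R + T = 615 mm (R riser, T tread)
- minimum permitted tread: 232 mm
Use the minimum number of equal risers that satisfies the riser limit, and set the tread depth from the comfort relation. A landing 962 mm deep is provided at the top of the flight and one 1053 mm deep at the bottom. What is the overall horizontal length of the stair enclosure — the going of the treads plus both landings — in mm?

2224 / 147 = 15.13, so 16 risers are needed.
R = 2224 ÷ 16 = 139 mm.
Tread T = 615 − 2 × 139 = 337 mm (≥ 232 mm).
Going = (16 − 1) × 337 = 5055 mm.
Enclosure = 5055 + 962 + 1053 = 7070 mm.

7070 mm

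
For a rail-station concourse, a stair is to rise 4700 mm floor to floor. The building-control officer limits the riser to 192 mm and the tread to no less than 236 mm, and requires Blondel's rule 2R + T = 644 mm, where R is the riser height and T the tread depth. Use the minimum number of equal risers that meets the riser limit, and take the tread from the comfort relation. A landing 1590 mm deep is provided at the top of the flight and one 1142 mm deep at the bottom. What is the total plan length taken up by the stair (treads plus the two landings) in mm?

9164 mm

At most 192 each: 4700/192 = 24.48, giving 25 risers.
Riser R = 4700 / 25 = 188 mm, within the 192 mm limit.
T = 644 − 2·188 = 268 mm, which satisfies the 236 mm minimum.
25 risers give 24 treads; going = 24 × 268 = 6432 mm.
Enclosure = 6432 + 1590 + 1142 = 9164 mm.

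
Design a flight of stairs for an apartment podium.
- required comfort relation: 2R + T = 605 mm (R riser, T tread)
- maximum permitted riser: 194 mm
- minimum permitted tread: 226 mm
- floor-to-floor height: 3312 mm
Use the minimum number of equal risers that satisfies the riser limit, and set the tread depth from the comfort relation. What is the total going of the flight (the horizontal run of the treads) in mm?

4029 mm

⌈3312/194⌉ = 18 risers.
Riser R = 3312 / 18 = 184 mm, within the 194 mm limit.
T = 605 − 2·184 = 237 mm, which satisfies the 226 mm minimum.
18 risers give 17 treads; going = 17 × 237 = 4029 mm.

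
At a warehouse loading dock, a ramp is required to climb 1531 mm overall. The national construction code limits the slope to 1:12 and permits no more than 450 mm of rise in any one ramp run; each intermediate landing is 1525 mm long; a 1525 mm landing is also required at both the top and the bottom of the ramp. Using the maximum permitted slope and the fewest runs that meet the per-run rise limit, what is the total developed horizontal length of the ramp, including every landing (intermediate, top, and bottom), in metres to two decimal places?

26.00 m

At most 450 each: 1531/450 = 3.40, giving 4 ramp runs. That means 3 intermediate landings.
Ramp run (horizontal) at 1:12: 1531 × 12 = 18372 mm.
Intermediate landings: 3 × 1525 = 4575 mm.
Top and bottom landings: 2 × 1525 = 3050 mm.
Total = 18372 + 4575 + 3050 = 25997 mm.
= 26.00 m.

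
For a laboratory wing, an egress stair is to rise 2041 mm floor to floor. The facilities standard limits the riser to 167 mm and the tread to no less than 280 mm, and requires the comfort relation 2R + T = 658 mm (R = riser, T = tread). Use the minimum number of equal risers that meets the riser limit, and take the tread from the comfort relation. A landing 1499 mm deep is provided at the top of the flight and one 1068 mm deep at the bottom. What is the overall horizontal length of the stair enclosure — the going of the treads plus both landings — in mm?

6695 mm

⌈2041/167⌉ = 13 risers.
Each riser is 2041/13 = 157 mm (≤ 167 mm).
Tread T = 658 − 2 × 157 = 344 mm (≥ 280 mm).
Treads = 13 − 1 = 12; going = 12 × 344 = 4128 mm.
Add landings: 4128 + 1499 + 1068 = 6695 mm.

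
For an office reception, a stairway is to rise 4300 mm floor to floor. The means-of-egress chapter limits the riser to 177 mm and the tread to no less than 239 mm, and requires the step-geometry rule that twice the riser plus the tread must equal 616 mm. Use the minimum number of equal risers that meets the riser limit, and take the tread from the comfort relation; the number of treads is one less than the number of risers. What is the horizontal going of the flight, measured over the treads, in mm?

6528 mm

4300 / 177 = 24.294 → round up to 25 risers.
Each riser is 4300/25 = 172 mm (≤ 177 mm).
T = 616 − 2·172 = 272 mm, which satisfies the 239 mm minimum.
25 risers give 24 treads; going = 24 × 272 = 6528 mm.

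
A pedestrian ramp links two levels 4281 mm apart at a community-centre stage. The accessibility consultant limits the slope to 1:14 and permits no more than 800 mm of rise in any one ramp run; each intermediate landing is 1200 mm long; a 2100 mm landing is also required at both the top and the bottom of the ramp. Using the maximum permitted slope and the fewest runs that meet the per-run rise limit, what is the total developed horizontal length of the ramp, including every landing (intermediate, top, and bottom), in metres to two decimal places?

70.13 m

4281 / 800 = 5.35, so 6 ramp runs are needed. That means 5 intermediate landings.
Horizontal run for 4281 mm of rise at 1:14 is 4281 × 14 = 59934 mm.
5 intermediate landings contribute 5 × 1200 = 6000 mm.
Top and bottom landings: 2 × 2100 = 4200 mm.
Total = 59934 + 6000 + 4200 = 70134 mm.
= 70.13 m.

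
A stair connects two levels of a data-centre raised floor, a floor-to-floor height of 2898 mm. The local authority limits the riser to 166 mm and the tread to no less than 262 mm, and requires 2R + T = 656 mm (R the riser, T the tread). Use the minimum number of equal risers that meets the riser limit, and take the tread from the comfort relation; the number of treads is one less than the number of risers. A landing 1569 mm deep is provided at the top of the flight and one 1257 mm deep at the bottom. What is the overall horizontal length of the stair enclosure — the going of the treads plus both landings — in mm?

At most 166 each: 2898/166 = 17.46, giving 18 risers.
R = 2898 ÷ 18 = 161 mm.
Tread T = 656 − 2 × 161 = 334 mm (≥ 262 mm).
Going = (18 − 1) × 334 = 5678 mm.
Enclosure = 5678 + 1569 + 1257 = 8504 mm.

8504 mm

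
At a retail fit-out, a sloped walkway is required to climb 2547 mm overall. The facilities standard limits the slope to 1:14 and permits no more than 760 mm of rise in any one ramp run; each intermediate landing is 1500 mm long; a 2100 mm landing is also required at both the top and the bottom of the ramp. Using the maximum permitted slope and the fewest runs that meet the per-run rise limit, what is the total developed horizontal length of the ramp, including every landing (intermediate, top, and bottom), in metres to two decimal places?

At most 760 each: 2547/760 = 3.35, giving 4 ramp runs. That means 3 intermediate landings.
Ramp run (horizontal) at 1:14: 2547 × 14 = 35658 mm.
Intermediate landings: 3 × 1500 = 4500 mm.
Top and bottom landings: 2 × 2100 = 4200 mm.
Total = 35658 + 4500 + 4200 = 44358 mm.
= 44.36 m.

44.36 m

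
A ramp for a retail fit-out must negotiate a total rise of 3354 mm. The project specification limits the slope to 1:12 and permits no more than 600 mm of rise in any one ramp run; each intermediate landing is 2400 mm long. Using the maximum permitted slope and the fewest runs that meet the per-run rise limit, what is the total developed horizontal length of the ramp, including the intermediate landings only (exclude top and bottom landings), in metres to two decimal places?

52.25 m

3354 / 600 = 5.590 → round up to 6 ramp runs. That means 5 intermediate landings.
Horizontal run for 3354 mm of rise at 1:12 is 3354 × 12 = 40248 mm.
5 intermediate landings contribute 5 × 2400 = 12000 mm.
Total developed length = 40248 + 12000 = 52248 mm.
= 52.25 m.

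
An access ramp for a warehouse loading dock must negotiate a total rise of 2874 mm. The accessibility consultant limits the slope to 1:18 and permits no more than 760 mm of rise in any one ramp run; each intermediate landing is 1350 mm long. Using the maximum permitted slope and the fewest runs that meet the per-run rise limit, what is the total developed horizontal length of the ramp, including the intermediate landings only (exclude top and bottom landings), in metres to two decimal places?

2874 / 760 = 3.78, so 4 ramp runs are needed. That means 3 intermediate landings.
Ramp run (horizontal) at 1:18: 2874 × 18 = 51732 mm.
Intermediate landings: 3 × 1350 = 4050 mm.
Total developed length = 51732 + 4050 = 55782 mm.
= 55.78 m.

55.78 m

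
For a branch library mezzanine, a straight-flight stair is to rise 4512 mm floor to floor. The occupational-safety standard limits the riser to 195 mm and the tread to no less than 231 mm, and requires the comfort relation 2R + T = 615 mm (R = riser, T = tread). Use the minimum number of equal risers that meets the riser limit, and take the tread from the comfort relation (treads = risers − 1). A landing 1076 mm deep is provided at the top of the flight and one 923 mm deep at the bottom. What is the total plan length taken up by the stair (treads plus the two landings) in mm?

At most 195 each: 4512/195 = 23.14, giving 24 risers.
R = 4512 ÷ 24 = 188 mm.
From 2R + T = 615: T = 615 − 376 = 239 mm.
Treads = 24 − 1 = 23; going = 23 × 239 = 5497 mm.
Enclosure = 5497 + 1076 + 923 = 7496 mm.

7496 mm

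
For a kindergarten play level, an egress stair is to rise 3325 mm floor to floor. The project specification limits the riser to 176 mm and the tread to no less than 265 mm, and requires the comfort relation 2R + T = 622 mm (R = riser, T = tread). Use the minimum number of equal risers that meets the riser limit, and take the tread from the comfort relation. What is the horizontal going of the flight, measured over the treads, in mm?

3325 / 176 = 18.89, so 19 risers are needed.
R = 3325 ÷ 19 = 175 mm.
From 2R + T = 622: T = 622 − 350 = 272 mm.
Going = (19 − 1) × 272 = 4896 mm.

4896 mm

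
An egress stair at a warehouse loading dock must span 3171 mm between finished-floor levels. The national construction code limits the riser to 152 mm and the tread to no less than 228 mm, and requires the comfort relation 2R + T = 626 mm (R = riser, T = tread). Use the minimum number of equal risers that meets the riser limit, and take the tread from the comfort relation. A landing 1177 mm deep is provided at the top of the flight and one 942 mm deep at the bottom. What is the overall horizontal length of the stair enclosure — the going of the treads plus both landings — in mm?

8599 mm

3171 / 152 = 20.862 → round up to 21 risers.
Riser R = 3171 / 21 = 151 mm, within the 152 mm limit.
T = 626 − 2·151 = 324 mm, which satisfies the 228 mm minimum.
Going = (21 − 1) × 324 = 6480 mm.
Add landings: 6480 + 1177 + 942 = 8599 mm.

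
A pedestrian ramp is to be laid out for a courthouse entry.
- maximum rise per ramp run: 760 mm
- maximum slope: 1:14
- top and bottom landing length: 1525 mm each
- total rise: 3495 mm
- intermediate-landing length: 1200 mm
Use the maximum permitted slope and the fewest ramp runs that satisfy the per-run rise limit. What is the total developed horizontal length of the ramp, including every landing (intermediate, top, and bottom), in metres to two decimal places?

3495 / 760 = 4.60, so 5 ramp runs are needed. That means 4 intermediate landings.
Ramp run (horizontal) at 1:14: 3495 × 14 = 48930 mm.
Intermediate landings: 4 × 1200 = 4800 mm.
Top and bottom landings: 2 × 1525 = 3050 mm.
Total = 48930 + 4800 + 3050 = 56780 mm.
= 56.78 m.

56.78 m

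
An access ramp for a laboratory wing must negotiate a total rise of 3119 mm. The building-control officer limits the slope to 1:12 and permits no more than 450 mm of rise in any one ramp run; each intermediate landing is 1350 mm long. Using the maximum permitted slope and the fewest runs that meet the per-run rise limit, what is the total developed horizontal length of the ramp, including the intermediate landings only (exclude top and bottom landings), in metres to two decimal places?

⌈3119/450⌉ = 7 ramp runs. That means 6 intermediate landings.
Ramp run (horizontal) at 1:12: 3119 × 12 = 37428 mm.
6 intermediate landings contribute 6 × 1350 = 8100 mm.
Total developed length = 37428 + 8100 = 45528 mm.
= 45.53 m.

45.53 m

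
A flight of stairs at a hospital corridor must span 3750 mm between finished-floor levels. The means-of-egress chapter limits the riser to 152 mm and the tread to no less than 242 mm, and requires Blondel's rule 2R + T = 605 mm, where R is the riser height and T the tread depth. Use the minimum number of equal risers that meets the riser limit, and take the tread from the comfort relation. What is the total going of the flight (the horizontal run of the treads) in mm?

7320 mm

3750 / 152 = 24.67, so 25 risers are needed.
Riser R = 3750 / 25 = 150 mm, within the 152 mm limit.
T = 605 − 2·150 = 305 mm, which satisfies the 242 mm minimum.
25 risers give 24 treads; going = 24 × 305 = 7320 mm.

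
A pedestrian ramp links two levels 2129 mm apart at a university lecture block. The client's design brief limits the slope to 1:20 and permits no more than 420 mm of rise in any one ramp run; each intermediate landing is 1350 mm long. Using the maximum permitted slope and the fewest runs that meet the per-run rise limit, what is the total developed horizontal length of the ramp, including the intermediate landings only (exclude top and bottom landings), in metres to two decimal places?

At most 420 each: 2129/420 = 5.07, giving 6 ramp runs. That means 5 intermediate landings.
Horizontal run for 2129 mm of rise at 1:20 is 2129 × 20 = 42580 mm.
Intermediate landings: 5 × 1350 = 6750 mm.
Developed length = 42580 + 6750 = 49330 mm.
= 49.33 m.

49.33 m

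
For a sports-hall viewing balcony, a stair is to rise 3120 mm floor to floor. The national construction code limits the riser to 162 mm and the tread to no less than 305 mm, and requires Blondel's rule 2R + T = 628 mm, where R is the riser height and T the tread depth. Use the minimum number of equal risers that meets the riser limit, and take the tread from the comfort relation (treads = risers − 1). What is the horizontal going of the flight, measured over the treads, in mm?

3120 / 162 = 19.26, so 20 risers are needed.
Riser R = 3120 / 20 = 156 mm, within the 162 mm limit.
Tread T = 628 − 2 × 156 = 316 mm (≥ 305 mm).
Going = (20 − 1) × 316 = 6004 mm.

6004 mm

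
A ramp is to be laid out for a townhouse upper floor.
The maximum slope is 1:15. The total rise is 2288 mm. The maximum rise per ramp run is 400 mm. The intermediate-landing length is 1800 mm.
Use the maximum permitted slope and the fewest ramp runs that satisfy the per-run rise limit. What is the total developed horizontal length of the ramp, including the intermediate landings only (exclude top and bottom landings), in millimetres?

43320 mm

⌈2288/400⌉ = 6 ramp runs. That means 5 intermediate landings.
Ramp run (horizontal) at 1:15: 2288 × 15 = 34320 mm.
5 intermediate landings contribute 5 × 1800 = 9000 mm.
Total developed length = 34320 + 9000 = 43320 mm.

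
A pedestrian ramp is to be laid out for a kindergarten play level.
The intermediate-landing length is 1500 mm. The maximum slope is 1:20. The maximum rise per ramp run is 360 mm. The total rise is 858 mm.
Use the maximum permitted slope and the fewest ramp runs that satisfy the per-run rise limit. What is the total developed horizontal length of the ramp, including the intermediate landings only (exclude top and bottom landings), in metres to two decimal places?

⌈858/360⌉ = 3 ramp runs. That means 2 intermediate landings.
Ramp run (horizontal) at 1:20: 858 × 20 = 17160 mm.
2 intermediate landings contribute 2 × 1500 = 3000 mm.
Developed length = 17160 + 3000 = 20160 mm.
= 20.16 m.

20.16 m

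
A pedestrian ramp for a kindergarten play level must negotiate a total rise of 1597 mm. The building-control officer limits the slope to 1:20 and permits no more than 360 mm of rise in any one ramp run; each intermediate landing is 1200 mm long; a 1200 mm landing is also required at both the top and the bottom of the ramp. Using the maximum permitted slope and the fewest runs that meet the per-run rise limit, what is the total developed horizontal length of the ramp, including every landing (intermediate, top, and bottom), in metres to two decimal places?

1597 / 360 = 4.44, so 5 ramp runs are needed. That means 4 intermediate landings.
Horizontal run for 1597 mm of rise at 1:20 is 1597 × 20 = 31940 mm.
Intermediate landings: 4 × 1200 = 4800 mm.
Top and bottom landings: 2 × 1200 = 2400 mm.
Total = 31940 + 4800 + 2400 = 39140 mm.
= 39.14 m.

39.14 m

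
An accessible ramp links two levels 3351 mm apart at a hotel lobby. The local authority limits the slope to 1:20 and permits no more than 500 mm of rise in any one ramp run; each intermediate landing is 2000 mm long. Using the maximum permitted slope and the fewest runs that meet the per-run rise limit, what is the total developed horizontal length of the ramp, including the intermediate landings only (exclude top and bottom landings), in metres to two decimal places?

3351 / 500 = 6.702 → round up to 7 ramp runs. That means 6 intermediate landings.
Ramp run (horizontal) at 1:20: 3351 × 20 = 67020 mm.
Intermediate landings: 6 × 2000 = 12000 mm.
Developed length = 67020 + 12000 = 79020 mm.
= 79.02 m.

79.02 m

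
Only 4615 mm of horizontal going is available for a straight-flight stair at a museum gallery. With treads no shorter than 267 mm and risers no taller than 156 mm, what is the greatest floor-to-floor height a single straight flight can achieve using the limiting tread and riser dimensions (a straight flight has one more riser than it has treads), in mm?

2808 mm

Treads that fit: ⌊4615 / 267⌋ = 17.
Risers = treads + 1 = 18.
Maximum height = 18 × 156 = 2808 mm.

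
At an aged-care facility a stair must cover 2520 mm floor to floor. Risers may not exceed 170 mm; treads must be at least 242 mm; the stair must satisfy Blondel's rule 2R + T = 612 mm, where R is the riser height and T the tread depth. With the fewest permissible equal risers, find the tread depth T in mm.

276 mm

2520 / 170 = 14.824 → round up to 15 risers.
Riser R = 2520 / 15 = 168 mm, within the 170 mm limit.
Tread T = 612 − 2 × 168 = 276 mm (≥ 242 mm).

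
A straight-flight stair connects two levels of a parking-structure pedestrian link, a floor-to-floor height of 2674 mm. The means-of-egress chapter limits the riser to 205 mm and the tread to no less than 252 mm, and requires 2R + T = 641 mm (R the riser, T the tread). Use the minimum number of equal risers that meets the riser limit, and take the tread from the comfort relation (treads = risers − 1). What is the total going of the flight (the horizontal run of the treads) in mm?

2674 / 205 = 13.044 → round up to 14 risers.
Riser R = 2674 / 14 = 191 mm, within the 205 mm limit.
From 2R + T = 641: T = 641 − 382 = 259 mm.
Going = (14 − 1) × 259 = 3367 mm.

3367 mm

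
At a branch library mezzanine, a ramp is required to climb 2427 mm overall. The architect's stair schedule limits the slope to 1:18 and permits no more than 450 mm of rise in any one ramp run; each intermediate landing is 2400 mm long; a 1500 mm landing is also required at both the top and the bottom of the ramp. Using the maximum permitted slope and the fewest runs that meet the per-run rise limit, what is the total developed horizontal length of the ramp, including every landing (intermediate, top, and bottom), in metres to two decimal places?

At most 450 each: 2427/450 = 5.39, giving 6 ramp runs. That means 5 intermediate landings.
Ramp run (horizontal) at 1:18: 2427 × 18 = 43686 mm.
Intermediate landings: 5 × 2400 = 12000 mm.
Top and bottom landings: 2 × 1500 = 3000 mm.
Total = 43686 + 12000 + 3000 = 58686 mm.
= 58.69 m.

58.69 m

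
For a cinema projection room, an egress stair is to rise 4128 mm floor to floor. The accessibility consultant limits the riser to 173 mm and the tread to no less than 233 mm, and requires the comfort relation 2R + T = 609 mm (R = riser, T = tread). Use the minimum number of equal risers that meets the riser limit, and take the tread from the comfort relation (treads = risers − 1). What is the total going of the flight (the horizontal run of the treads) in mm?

6095 mm

⌈4128/173⌉ = 24 risers.
Each riser is 4128/24 = 172 mm (≤ 173 mm).
From 2R + T = 609: T = 609 − 344 = 265 mm.
Treads = 24 − 1 = 23; going = 23 × 265 = 6095 mm.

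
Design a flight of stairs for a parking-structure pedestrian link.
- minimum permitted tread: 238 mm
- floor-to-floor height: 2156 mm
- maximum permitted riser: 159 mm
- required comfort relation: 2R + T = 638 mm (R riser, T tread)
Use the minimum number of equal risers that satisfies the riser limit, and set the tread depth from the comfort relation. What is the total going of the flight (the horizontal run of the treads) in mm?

⌈2156/159⌉ = 14 risers.
R = 2156 ÷ 14 = 154 mm.
From 2R + T = 638: T = 638 − 308 = 330 mm.
Treads = 14 − 1 = 13; going = 13 × 330 = 4290 mm.

4290 mm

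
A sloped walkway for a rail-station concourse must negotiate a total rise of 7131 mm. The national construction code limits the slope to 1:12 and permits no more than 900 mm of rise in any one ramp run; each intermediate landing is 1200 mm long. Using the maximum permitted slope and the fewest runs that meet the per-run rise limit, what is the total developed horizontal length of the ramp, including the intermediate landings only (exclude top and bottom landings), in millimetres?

⌈7131/900⌉ = 8 ramp runs. That means 7 intermediate landings.
Ramp run (horizontal) at 1:12: 7131 × 12 = 85572 mm.
7 intermediate landings contribute 7 × 1200 = 8400 mm.
Developed length = 85572 + 8400 = 93972 mm.

93972 mm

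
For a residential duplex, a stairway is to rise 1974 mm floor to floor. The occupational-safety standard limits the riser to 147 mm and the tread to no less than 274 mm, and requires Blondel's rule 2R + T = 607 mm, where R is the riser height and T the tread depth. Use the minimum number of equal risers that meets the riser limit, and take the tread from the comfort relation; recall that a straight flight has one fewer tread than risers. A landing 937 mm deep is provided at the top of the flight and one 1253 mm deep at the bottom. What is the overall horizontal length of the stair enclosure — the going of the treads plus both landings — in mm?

⌈1974/147⌉ = 14 risers.
Riser R = 1974 / 14 = 141 mm, within the 147 mm limit.
T = 607 − 2·141 = 325 mm, which satisfies the 274 mm minimum.
14 risers give 13 treads; going = 13 × 325 = 4225 mm.
Enclosure = 4225 + 937 + 1253 = 6415 mm.

6415 mm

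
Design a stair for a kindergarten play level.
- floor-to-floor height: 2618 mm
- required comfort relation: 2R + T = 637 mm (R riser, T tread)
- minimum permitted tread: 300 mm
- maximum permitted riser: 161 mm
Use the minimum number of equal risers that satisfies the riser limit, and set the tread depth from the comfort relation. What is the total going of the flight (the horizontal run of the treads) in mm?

2618 / 161 = 16.261 → round up to 17 risers.
R = 2618 ÷ 17 = 154 mm.
Tread T = 637 − 2 × 154 = 329 mm (≥ 300 mm).
Going = (17 − 1) × 329 = 5264 mm.

5264 mm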